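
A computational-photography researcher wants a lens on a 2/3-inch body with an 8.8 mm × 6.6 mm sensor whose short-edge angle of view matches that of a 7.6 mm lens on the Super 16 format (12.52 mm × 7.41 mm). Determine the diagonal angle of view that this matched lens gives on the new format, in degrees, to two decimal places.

78.19°

Equal short-edge AOV ⇒ f₂ = f₁ · 6.6/7.41 = 7.6 × 0.89069 ≈ 6.7692 mm.
Sensor diagonal = √(8.8² + 6.6²) = √121.0000 ≈ 11.0000 mm.
Diagonal AOV on the new format = 2·arctan(11.0000 / (2 × 6.7692)) = 2·arctan(0.81250) ≈ 78.1877°.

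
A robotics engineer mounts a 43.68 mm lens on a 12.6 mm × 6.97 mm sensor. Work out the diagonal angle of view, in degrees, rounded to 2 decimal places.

Sensor diagonal = √(12.6² + 6.97²) = √207.3409 ≈ 14.3993 mm.
Angle of view α = 2·arctan(d/2f) with d = 14.3993 mm and f = 43.68 mm.
d/2f = 0.16483; arctan(0.16483) ≈ 9.3598°, so α ≈ 18.7195°.

18.72°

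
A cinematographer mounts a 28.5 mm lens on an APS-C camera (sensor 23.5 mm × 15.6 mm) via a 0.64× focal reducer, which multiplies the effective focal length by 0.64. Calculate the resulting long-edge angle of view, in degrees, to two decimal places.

Effective focal length f = 28.5 × 0.64 = 18.24 mm.
α = 2·arctan(23.5 / (2 × 18.24)) = 2·arctan(0.64419) ≈ 65.5783°.

65.58°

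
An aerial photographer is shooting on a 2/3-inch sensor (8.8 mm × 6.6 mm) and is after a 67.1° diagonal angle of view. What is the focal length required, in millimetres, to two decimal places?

Sensor diagonal = √(8.8² + 6.6²) = √121.0000 ≈ 11.0000 mm.
From α = 2·arctan(d/2f) we get f = d / (2·tan(α/2)).
With d = 11.0000 mm and α/2 = 33.55°, tan(α/2) ≈ 0.66314, so f ≈ 11.0000 / 1.32628 ≈ 8.2939 mm.

8.29 mm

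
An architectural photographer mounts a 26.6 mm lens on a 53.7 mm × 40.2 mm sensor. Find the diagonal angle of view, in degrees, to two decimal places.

Sensor diagonal = √(53.7² + 40.2²) = √4499.7300 ≈ 67.0800 mm.
Angle of view α = 2·arctan(d/2f) with d = 67.0800 mm and f = 26.6 mm.
d/2f = 1.26090; arctan(1.26090) ≈ 51.5827°, so α ≈ 103.1654°.

103.17°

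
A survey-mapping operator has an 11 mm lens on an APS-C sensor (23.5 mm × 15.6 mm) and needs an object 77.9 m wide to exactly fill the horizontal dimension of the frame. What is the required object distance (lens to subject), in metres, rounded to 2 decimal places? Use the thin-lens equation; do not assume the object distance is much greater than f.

W: 77.9 m = 77900 mm.
Magnification m = w/W = dᵢ/dₒ; combined with 1/f = 1/dₒ + 1/dᵢ this gives dₒ = f·(1 + W/w).
dₒ = 11 mm × (1 + 77900/23.5) = 11 × 3315.8936 ≈ 36474.830 mm = 36.4748 m.

36.47 m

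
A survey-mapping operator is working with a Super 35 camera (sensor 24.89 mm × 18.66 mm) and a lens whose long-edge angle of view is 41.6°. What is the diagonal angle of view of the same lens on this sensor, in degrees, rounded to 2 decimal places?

50.79°

From the long-edge AOV: f = 24.89 / (2·tan(20.8°)) = 24.89 / 0.75973 ≈ 32.7617 mm.
Sensor diagonal = √(24.89² + 18.66²) = √967.7077 ≈ 31.1080 mm.
Diagonal AOV = 2·arctan(31.1080 / (2 × 32.7617)) = 2·arctan(0.47476) ≈ 50.7932°.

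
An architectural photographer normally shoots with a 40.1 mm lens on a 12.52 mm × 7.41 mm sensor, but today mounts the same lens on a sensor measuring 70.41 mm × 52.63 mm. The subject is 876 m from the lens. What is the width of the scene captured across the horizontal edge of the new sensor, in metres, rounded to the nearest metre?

1538 m

The focal length stays 40.1 mm; the relevant sensor dimension is now w = 70.41 mm. Object distance dₒ = 876 m = 876000 mm.
Thin-lens field width W = w·(dₒ − f)/f = 70.41 × (876000 − 40.1)/40.1 ≈ 1538063.256 mm = 1538.06 m.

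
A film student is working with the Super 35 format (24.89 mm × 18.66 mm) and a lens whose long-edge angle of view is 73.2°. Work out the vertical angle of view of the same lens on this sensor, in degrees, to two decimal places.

From the long-edge AOV: f = 24.89 / (2·tan(36.6°)) = 24.89 / 1.48533 ≈ 16.7572 mm.
Vertical AOV = 2·arctan(18.66 / (2 × 16.7572)) = 2·arctan(0.55678) ≈ 58.2160°.

58.22°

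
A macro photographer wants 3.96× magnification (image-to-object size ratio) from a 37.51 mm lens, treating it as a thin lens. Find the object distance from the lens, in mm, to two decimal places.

46.98 mm

With m = dᵢ/dₒ and 1/f = 1/dₒ + 1/dᵢ, substituting dᵢ = m·dₒ gives 1/f = (1 + 1/m)/dₒ, hence dₒ = f·(1 + 1/m).
dₒ = 37.51 × (1 + 1/3.96) = 37.51 × 1.25253 ≈ 46.982 mm.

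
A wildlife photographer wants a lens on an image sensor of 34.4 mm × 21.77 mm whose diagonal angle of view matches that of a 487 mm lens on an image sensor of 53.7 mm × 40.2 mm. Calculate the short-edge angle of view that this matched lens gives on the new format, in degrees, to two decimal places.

Sensor diagonal = √(53.7² + 40.2²) = √4499.7300 ≈ 67.0800 mm.
Sensor diagonal = √(34.4² + 21.77²) = √1657.2929 ≈ 40.7099 mm.
Equal diagonal AOV ⇒ f₂ = f₁ · 40.7099/67.0800 = 487 × 0.60689 ≈ 295.5530 mm.
Short-edge AOV on the new format = 2·arctan(21.77 / (2 × 295.5530)) = 2·arctan(0.03683) ≈ 4.2184°.

4.22°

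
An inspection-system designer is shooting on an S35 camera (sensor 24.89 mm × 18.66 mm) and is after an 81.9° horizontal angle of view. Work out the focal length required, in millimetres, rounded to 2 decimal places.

From α = 2·arctan(w/2f) we get f = w / (2·tan(α/2)).
With w = 24.89 mm and α/2 = 40.95°, tan(α/2) ≈ 0.86776, so f ≈ 24.89 / 1.73551 ≈ 14.3416 mm.

14.34 mm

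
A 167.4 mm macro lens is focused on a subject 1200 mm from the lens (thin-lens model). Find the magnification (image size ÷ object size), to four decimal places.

0.1621×

Thin lens: 1/f = 1/dₒ + 1/dᵢ → 1/dᵢ = 1/167.4 − 1/1200 = 0.0051404 mm⁻¹, so dᵢ ≈ 194.5381 mm.
Magnification m = dᵢ/dₒ = 194.5381/1200 ≈ 0.16212.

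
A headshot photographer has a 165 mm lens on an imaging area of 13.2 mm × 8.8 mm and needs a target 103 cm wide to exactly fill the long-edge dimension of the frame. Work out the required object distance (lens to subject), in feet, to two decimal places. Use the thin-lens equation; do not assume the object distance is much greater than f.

42.78 ft

W: 103 cm = 1030 mm.
Magnification m = w/W = dᵢ/dₒ; combined with 1/f = 1/dₒ + 1/dᵢ this gives dₒ = f·(1 + W/w).
dₒ = 165 mm × (1 + 1030/13.2) = 165 × 79.0303 ≈ 13040.000 mm = 13040.000/304.8 ft = 42.7822 ft.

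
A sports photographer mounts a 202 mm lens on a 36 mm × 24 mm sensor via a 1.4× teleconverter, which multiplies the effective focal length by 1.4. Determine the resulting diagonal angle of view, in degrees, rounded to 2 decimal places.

Effective focal length f = 202 × 1.4 = 282.8 mm.
Sensor diagonal = √(36² + 24²) = √1872.0000 ≈ 43.2666 mm.
α = 2·arctan(43.267 / (2 × 282.8)) = 2·arctan(0.07650) ≈ 8.7489°.

8.75°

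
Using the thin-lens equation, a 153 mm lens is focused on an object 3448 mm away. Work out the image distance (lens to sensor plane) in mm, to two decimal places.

160.10 mm

1/dᵢ = 1/f − 1/dₒ = 1/153 − 1/3448 = 0.0062459 mm⁻¹.
dᵢ = 1/0.0062459 ≈ 160.1044 mm.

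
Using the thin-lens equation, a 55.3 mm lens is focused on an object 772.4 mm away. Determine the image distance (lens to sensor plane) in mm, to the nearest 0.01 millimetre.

1/dᵢ = 1/f − 1/dₒ = 1/55.3 − 1/772.4 = 0.0167885 mm⁻¹.
dᵢ = 1/0.0167885 ≈ 59.5645 mm.

59.56 mm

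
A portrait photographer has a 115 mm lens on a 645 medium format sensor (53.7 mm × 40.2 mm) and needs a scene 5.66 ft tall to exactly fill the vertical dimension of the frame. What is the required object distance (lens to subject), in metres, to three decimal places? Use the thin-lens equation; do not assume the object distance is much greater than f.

W: 5.66 ft × 304.8 mm/ft = 1725.17 mm.
Magnification m = h/W = dᵢ/dₒ; combined with 1/f = 1/dₒ + 1/dᵢ this gives dₒ = f·(1 + W/h).
dₒ = 115 mm × (1 + 1725.17/40.2) = 115 × 43.9146 ≈ 5050.182 mm = 5.05018 m.

5.050 m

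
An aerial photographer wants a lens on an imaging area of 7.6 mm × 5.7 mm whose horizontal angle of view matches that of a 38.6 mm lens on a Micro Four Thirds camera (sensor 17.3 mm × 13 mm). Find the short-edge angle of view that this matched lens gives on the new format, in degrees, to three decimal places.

19.081°

Equal horizontal AOV ⇒ f₂ = f₁ · 7.6/17.3 = 38.6 × 0.43931 ≈ 16.9572 mm.
Short-edge AOV on the new format = 2·arctan(5.7 / (2 × 16.9572)) = 2·arctan(0.16807) ≈ 19.0811°.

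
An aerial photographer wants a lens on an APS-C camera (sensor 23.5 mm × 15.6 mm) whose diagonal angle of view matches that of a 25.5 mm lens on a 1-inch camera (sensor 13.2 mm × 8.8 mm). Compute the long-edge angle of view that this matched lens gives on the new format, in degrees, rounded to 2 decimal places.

29.06°

Sensor diagonal = √(13.2² + 8.8²) = √251.6800 ≈ 15.8644 mm.
Sensor diagonal = √(23.5² + 15.6²) = √795.6100 ≈ 28.2066 mm.
Equal diagonal AOV ⇒ f₂ = f₁ · 28.2066/15.8644 = 25.5 × 1.77798 ≈ 45.3384 mm.
Long-edge AOV on the new format = 2·arctan(23.5 / (2 × 45.3384)) = 2·arctan(0.25916) ≈ 29.0585°.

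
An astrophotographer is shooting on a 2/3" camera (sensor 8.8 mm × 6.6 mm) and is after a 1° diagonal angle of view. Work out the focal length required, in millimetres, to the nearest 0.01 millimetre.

Sensor diagonal = √(8.8² + 6.6²) = √121.0000 ≈ 11.0000 mm.
From α = 2·arctan(d/2f) we get f = d / (2·tan(α/2)).
With d = 11.0000 mm and α/2 = 0.5°, tan(α/2) ≈ 0.00873, so f ≈ 11.0000 / 0.01745 ≈ 630.2376 mm.

630.24 mm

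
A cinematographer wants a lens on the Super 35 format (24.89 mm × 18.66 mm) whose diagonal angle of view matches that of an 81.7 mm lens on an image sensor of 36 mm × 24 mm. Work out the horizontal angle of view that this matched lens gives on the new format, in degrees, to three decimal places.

23.924°

Sensor diagonal = √(36² + 24²) = √1872.0000 ≈ 43.2666 mm.
Sensor diagonal = √(24.89² + 18.66²) = √967.7077 ≈ 31.1080 mm.
Equal diagonal AOV ⇒ f₂ = f₁ · 31.1080/43.2666 = 81.7 × 0.71898 ≈ 58.7410 mm.
Horizontal AOV on the new format = 2·arctan(24.89 / (2 × 58.7410)) = 2·arctan(0.21186) ≈ 23.9239°.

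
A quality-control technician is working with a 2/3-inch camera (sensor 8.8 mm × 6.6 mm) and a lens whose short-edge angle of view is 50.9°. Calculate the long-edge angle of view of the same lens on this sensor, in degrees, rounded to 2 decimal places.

64.79°

From the short-edge AOV: f = 6.6 / (2·tan(25.45°)) = 6.6 / 0.95181 ≈ 6.9342 mm.
Long-edge AOV = 2·arctan(8.8 / (2 × 6.9342)) = 2·arctan(0.63454) ≈ 64.7935°.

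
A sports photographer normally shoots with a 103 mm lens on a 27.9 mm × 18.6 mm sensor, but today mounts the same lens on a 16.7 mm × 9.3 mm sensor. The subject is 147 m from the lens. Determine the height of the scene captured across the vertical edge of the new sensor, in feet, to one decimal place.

The focal length stays 103 mm; the relevant sensor dimension is now h = 9.3 mm. Object distance dₒ = 147 m = 147000 mm.
Thin-lens field height W = h·(dₒ − f)/f = 9.3 × (147000 − 103)/103 ≈ 13263.516 mm = 13263.516/304.8 ft = 43.5155 ft.

43.5 ft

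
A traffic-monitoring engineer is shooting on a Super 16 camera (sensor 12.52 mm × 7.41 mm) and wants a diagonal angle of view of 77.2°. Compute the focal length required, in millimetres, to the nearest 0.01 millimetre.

Sensor diagonal = √(12.52² + 7.41²) = √211.6585 ≈ 14.5485 mm.
From α = 2·arctan(d/2f) we get f = d / (2·tan(α/2)).
With d = 14.5485 mm and α/2 = 38.6°, tan(α/2) ≈ 0.79829, so f ≈ 14.5485 / 1.59658 ≈ 9.1123 mm.

9.11 mm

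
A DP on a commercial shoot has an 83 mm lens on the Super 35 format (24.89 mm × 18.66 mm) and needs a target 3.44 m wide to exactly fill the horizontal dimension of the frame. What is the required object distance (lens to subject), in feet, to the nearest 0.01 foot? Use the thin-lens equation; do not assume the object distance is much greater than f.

W: 3.44 m = 3440 mm.
Magnification m = w/W = dᵢ/dₒ; combined with 1/f = 1/dₒ + 1/dᵢ this gives dₒ = f·(1 + W/w).
dₒ = 83 mm × (1 + 3440/24.89) = 83 × 139.2081 ≈ 11554.274 mm = 11554.274/304.8 ft = 37.9077 ft.

37.91 ft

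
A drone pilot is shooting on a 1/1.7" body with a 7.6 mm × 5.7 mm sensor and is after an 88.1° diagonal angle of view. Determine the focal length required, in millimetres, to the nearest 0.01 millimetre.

4.91 mm

Sensor diagonal = √(7.6² + 5.7²) = √90.2500 ≈ 9.5000 mm.
From α = 2·arctan(d/2f) we get f = d / (2·tan(α/2)).
With d = 9.5000 mm and α/2 = 44.05°, tan(α/2) ≈ 0.96738, so f ≈ 9.5000 / 1.93475 ≈ 4.9102 mm.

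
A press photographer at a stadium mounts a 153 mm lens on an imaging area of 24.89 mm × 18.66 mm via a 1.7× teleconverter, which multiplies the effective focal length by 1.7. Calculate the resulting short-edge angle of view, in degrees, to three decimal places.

4.109°

Effective focal length f = 153 × 1.7 = 260.1 mm.
α = 2·arctan(18.66 / (2 × 260.1)) = 2·arctan(0.03587) ≈ 4.1087°.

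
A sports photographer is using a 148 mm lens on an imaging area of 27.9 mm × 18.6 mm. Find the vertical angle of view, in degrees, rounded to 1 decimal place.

7.2°

Angle of view α = 2·arctan(h/2f) with h = 18.6 mm and f = 148 mm.
h/2f = 0.06284; arctan(0.06284) ≈ 3.5956°, so α ≈ 7.1912°.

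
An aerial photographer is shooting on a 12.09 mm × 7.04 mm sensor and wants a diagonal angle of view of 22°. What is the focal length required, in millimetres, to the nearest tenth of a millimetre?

Sensor diagonal = √(12.09² + 7.04²) = √195.7297 ≈ 13.9903 mm.
From α = 2·arctan(d/2f) we get f = d / (2·tan(α/2)).
With d = 13.9903 mm and α/2 = 11°, tan(α/2) ≈ 0.19438, so f ≈ 13.9903 / 0.38876 ≈ 35.9870 mm.

36.0 mm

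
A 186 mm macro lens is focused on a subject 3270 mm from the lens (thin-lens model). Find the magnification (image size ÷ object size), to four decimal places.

Thin lens: 1/f = 1/dₒ + 1/dᵢ → 1/dᵢ = 1/186 − 1/3270 = 0.0050705 mm⁻¹, so dᵢ ≈ 197.2179 mm.
Magnification m = dᵢ/dₒ = 197.2179/3270 ≈ 0.06031.

0.0603×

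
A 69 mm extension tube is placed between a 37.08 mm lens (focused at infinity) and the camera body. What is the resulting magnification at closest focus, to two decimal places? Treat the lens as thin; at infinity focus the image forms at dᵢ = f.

The tube moves the image plane from f to f + e, so dᵢ = 37.08 + 69 = 106.08 mm. Focus is achieved when 1/f = 1/dₒ + 1/dᵢ, giving dₒ = 1/(1/f − 1/(f+e)).
Magnification m = dᵢ/dₒ = (f+e)·(1/f − 1/(f+e)) = e/f = 69/37.08 ≈ 1.8608.

1.86×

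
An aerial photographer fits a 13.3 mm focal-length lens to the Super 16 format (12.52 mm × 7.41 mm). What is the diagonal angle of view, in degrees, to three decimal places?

57.352°

Sensor diagonal = √(12.52² + 7.41²) = √211.6585 ≈ 14.5485 mm.
Angle of view α = 2·arctan(d/2f) with d = 14.5485 mm and f = 13.3 mm.
d/2f = 0.54694; arctan(0.54694) ≈ 28.6758°, so α ≈ 57.3516°.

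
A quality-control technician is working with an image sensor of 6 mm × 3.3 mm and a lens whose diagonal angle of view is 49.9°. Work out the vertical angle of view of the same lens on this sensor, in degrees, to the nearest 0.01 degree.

Sensor diagonal = √(6² + 3.3²) = √46.8900 ≈ 6.8476 mm.
From the diagonal AOV: f = 6.8476 / (2·tan(24.95°)) = 6.8476 / 0.93049 ≈ 7.3592 mm.
Vertical AOV = 2·arctan(3.3 / (2 × 7.3592)) = 2·arctan(0.22421) ≈ 25.2747°.

25.27°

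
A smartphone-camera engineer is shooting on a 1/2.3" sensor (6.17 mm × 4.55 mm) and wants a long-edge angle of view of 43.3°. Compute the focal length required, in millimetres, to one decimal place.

7.8 mm

From α = 2·arctan(w/2f) we get f = w / (2·tan(α/2)).
With w = 6.17 mm and α/2 = 21.65°, tan(α/2) ≈ 0.39694, so f ≈ 6.17 / 0.79388 ≈ 7.7720 mm.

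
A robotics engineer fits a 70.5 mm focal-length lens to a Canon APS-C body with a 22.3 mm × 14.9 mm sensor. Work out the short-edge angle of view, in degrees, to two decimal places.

Angle of view α = 2·arctan(h/2f) with h = 14.9 mm and f = 70.5 mm.
h/2f = 0.10567; arctan(0.10567) ≈ 6.0323°, so α ≈ 12.0645°.

12.06°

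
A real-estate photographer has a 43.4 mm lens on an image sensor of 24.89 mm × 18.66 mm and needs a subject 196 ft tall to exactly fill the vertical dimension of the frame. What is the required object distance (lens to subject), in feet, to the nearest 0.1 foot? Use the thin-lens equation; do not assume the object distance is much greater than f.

456.0 ft

W: 196 ft × 304.8 mm/ft = 59740.80 mm.
Magnification m = h/W = dᵢ/dₒ; combined with 1/f = 1/dₒ + 1/dᵢ this gives dₒ = f·(1 + W/h).
dₒ = 43.4 mm × (1 + 59740.8/18.66) = 43.4 × 3202.5433 ≈ 138990.379 mm = 138990.379/304.8 ft = 456.005 ft.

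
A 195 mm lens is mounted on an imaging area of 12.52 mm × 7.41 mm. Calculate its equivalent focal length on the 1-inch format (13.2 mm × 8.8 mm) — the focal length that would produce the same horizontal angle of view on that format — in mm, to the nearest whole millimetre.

Equal angle of view means equal width/f ratio, so f₂ = f₁ · (width₂/width₁) = 195 × 13.2/12.52.
f₂ = 195 × 1.05431 ≈ 205.591 mm.

206 mm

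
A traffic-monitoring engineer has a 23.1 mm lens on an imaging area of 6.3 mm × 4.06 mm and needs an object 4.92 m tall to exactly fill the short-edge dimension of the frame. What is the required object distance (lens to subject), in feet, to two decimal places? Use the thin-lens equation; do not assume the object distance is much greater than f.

91.92 ft

W: 4.92 m = 4920 mm.
Magnification m = h/W = dᵢ/dₒ; combined with 1/f = 1/dₒ + 1/dᵢ this gives dₒ = f·(1 + W/h).
dₒ = 23.1 mm × (1 + 4920/4.06) = 23.1 × 1212.8227 ≈ 28016.203 mm = 28016.203/304.8 ft = 91.9167 ft.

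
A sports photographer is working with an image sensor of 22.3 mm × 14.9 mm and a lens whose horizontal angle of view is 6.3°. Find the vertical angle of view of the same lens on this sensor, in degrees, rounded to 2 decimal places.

4.21°

From the horizontal AOV: f = 22.3 / (2·tan(3.15°)) = 22.3 / 0.11007 ≈ 202.6045 mm.
Vertical AOV = 2·arctan(14.9 / (2 × 202.6045)) = 2·arctan(0.03677) ≈ 4.2118°.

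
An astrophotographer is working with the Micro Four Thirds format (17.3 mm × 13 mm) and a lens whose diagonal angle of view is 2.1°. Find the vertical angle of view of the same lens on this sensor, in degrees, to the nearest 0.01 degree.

1.26°

Sensor diagonal = √(17.3² + 13²) = √468.2900 ≈ 21.6400 mm.
From the diagonal AOV: f = 21.6400 / (2·tan(1.05°)) = 21.6400 / 0.03666 ≈ 590.3535 mm.
Vertical AOV = 2·arctan(13 / (2 × 590.3535)) = 2·arctan(0.01101) ≈ 1.2616°.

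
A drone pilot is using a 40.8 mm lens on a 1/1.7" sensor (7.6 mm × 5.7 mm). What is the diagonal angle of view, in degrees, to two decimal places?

13.28°

Sensor diagonal = √(7.6² + 5.7²) = √90.2500 ≈ 9.5000 mm.
Angle of view α = 2·arctan(d/2f) with d = 9.5000 mm and f = 40.8 mm.
d/2f = 0.11642; arctan(0.11642) ≈ 6.6406°, so α ≈ 13.2811°.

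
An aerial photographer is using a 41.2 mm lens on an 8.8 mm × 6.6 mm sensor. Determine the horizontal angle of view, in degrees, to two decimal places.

12.19°

Angle of view α = 2·arctan(w/2f) with w = 8.8 mm and f = 41.2 mm.
w/2f = 0.10680; arctan(0.10680) ≈ 6.0959°, so α ≈ 12.1917°.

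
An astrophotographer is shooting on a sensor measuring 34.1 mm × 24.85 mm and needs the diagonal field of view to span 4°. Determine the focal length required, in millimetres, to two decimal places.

604.14 mm

Sensor diagonal = √(34.1² + 24.85²) = √1780.3325 ≈ 42.1940 mm.
From α = 2·arctan(d/2f) we get f = d / (2·tan(α/2)).
With d = 42.1940 mm and α/2 = 2°, tan(α/2) ≈ 0.03492, so f ≈ 42.1940 / 0.06984 ≈ 604.1388 mm.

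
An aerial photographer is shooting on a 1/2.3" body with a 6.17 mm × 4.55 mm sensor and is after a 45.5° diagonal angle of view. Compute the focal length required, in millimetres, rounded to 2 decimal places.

Sensor diagonal = √(6.17² + 4.55²) = √58.7714 ≈ 7.6663 mm.
From α = 2·arctan(d/2f) we get f = d / (2·tan(α/2)).
With d = 7.6663 mm and α/2 = 22.75°, tan(α/2) ≈ 0.41933, so f ≈ 7.6663 / 0.83867 ≈ 9.1410 mm.

9.14 mm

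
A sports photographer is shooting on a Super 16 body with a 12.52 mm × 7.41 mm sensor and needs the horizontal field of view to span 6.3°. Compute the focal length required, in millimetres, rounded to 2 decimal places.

From α = 2·arctan(w/2f) we get f = w / (2·tan(α/2)).
With w = 12.52 mm and α/2 = 3.15°, tan(α/2) ≈ 0.05503, so f ≈ 12.52 / 0.11007 ≈ 113.7492 mm.

113.75 mm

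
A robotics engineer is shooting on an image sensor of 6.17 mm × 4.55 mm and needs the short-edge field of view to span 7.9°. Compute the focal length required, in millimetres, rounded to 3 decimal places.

From α = 2·arctan(h/2f) we get f = h / (2·tan(α/2)).
With h = 4.55 mm and α/2 = 3.95°, tan(α/2) ≈ 0.06905, so f ≈ 4.55 / 0.13810 ≈ 32.9472 mm.

32.947 mm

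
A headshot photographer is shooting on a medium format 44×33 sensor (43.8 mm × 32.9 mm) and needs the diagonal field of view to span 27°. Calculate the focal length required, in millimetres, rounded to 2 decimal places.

114.09 mm

Sensor diagonal = √(43.8² + 32.9²) = √3000.8500 ≈ 54.7800 mm.
From α = 2·arctan(d/2f) we get f = d / (2·tan(α/2)).
With d = 54.7800 mm and α/2 = 13.5°, tan(α/2) ≈ 0.24008, so f ≈ 54.7800 / 0.48016 ≈ 114.0876 mm.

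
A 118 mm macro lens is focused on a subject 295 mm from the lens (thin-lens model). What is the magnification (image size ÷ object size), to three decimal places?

Thin lens: 1/f = 1/dₒ + 1/dᵢ → 1/dᵢ = 1/118 − 1/295 = 0.0050847 mm⁻¹, so dᵢ ≈ 196.6667 mm.
Magnification m = dᵢ/dₒ = 196.6667/295 ≈ 0.66667.

0.667×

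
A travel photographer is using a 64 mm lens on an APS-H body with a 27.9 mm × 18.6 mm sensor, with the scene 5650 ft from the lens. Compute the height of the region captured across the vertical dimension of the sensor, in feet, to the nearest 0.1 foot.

dₒ: 5650 ft × 304.8 mm/ft = 1722119.94 mm.
Similar triangles through the lens centre give W/dₒ = h/dᵢ; with 1/f = 1/dₒ + 1/dᵢ this gives W = h·(dₒ − f)/f.
W = 18.6 mm × (1.72212e+06 − 64) / 64 = 18.6 × 26907.1241 ≈ 500472.509 mm = 500472.509/304.8 ft = 1641.97 ft.

1642.0 ft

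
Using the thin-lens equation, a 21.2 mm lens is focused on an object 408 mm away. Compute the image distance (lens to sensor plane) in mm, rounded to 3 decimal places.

22.362 mm

1/dᵢ = 1/f − 1/dₒ = 1/21.2 − 1/408 = 0.0447188 mm⁻¹.
dᵢ = 1/0.0447188 ≈ 22.3619 mm.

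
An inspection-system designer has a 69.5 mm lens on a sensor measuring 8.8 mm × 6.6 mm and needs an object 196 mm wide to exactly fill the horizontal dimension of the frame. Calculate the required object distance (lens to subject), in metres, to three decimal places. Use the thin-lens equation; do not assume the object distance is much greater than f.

1.617 m

Magnification m = w/W = dᵢ/dₒ; combined with 1/f = 1/dₒ + 1/dᵢ this gives dₒ = f·(1 + W/w).
dₒ = 69.5 mm × (1 + 196/8.8) = 69.5 × 23.2727 ≈ 1617.455 mm = 1.61745 m.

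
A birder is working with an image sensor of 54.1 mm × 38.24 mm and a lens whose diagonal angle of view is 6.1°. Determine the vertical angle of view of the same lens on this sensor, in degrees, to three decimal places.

Sensor diagonal = √(54.1² + 38.24²) = √4389.1076 ≈ 66.2503 mm.
From the diagonal AOV: f = 66.2503 / (2·tan(3.05°)) = 66.2503 / 0.10657 ≈ 621.6850 mm.
Vertical AOV = 2·arctan(38.24 / (2 × 621.6850)) = 2·arctan(0.03076) ≈ 3.5232°.

3.523°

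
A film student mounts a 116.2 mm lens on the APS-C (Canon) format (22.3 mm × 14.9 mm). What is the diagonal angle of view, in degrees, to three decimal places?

Sensor diagonal = √(22.3² + 14.9²) = √719.3000 ≈ 26.8198 mm.
Angle of view α = 2·arctan(d/2f) with d = 26.8198 mm and f = 116.2 mm.
d/2f = 0.11540; arctan(0.11540) ≈ 6.5830°, so α ≈ 13.1660°.

13.166°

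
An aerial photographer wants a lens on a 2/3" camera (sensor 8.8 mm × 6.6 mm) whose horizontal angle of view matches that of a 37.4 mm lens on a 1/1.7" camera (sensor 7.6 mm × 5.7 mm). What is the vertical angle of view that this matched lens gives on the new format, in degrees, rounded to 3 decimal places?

Equal horizontal AOV ⇒ f₂ = f₁ · 8.8/7.6 = 37.4 × 1.15789 ≈ 43.3053 mm.
Vertical AOV on the new format = 2·arctan(6.6 / (2 × 43.3053)) = 2·arctan(0.07620) ≈ 8.7154°.

8.715°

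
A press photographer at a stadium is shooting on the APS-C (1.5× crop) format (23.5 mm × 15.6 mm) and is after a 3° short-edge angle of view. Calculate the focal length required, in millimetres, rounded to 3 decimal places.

297.870 mm

From α = 2·arctan(h/2f) we get f = h / (2·tan(α/2)).
With h = 15.6 mm and α/2 = 1.5°, tan(α/2) ≈ 0.02619, so f ≈ 15.6 / 0.05237 ≈ 297.8700 mm.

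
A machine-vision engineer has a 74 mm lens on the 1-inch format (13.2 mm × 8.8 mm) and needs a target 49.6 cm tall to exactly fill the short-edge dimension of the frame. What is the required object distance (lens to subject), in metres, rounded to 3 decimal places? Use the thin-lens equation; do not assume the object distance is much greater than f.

W: 49.6 cm = 496 mm.
Magnification m = h/W = dᵢ/dₒ; combined with 1/f = 1/dₒ + 1/dᵢ this gives dₒ = f·(1 + W/h).
dₒ = 74 mm × (1 + 496/8.8) = 74 × 57.3636 ≈ 4244.909 mm = 4.24491 m.

4.245 m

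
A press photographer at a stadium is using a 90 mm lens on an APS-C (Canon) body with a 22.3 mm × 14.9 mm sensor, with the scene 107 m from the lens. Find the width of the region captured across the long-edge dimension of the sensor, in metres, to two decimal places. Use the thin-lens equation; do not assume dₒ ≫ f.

dₒ: 107 m = 107000 mm.
Similar triangles through the lens centre give W/dₒ = w/dᵢ; with 1/f = 1/dₒ + 1/dᵢ this gives W = w·(dₒ − f)/f.
W = 22.3 mm × (107000 − 90) / 90 = 22.3 × 1187.8889 ≈ 26489.922 mm = 26.4899 m.

26.49 m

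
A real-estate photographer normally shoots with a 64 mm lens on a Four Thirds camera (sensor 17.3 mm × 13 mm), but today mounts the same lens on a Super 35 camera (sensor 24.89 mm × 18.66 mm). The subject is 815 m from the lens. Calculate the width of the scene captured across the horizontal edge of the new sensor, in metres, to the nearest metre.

317 m

The focal length stays 64 mm; the relevant sensor dimension is now w = 24.89 mm. Object distance dₒ = 815 m = 815000 mm.
Thin-lens field width W = w·(dₒ − f)/f = 24.89 × (815000 − 64)/64 ≈ 316933.704 mm = 316.934 m.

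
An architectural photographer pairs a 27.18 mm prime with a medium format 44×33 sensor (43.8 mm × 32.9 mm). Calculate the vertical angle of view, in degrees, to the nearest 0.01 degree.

Angle of view α = 2·arctan(h/2f) with h = 32.9 mm and f = 27.18 mm.
h/2f = 0.60522; arctan(0.60522) ≈ 31.1834°, so α ≈ 62.3667°.

62.37°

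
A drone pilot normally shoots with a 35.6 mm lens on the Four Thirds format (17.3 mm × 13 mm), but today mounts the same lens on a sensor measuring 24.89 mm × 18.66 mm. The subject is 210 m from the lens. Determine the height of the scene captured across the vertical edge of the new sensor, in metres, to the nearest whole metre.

110 m

The focal length stays 35.6 mm; the relevant sensor dimension is now h = 18.66 mm. Object distance dₒ = 210 m = 210000 mm.
Thin-lens field height W = h·(dₒ − f)/f = 18.66 × (210000 − 35.6)/35.6 ≈ 110054.374 mm = 110.054 m.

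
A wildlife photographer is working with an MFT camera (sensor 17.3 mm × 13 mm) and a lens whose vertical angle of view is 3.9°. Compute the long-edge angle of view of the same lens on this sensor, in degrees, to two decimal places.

5.19°

From the vertical AOV: f = 13 / (2·tan(1.95°)) = 13 / 0.06809 ≈ 190.9122 mm.
Long-edge AOV = 2·arctan(17.3 / (2 × 190.9122)) = 2·arctan(0.04531) ≈ 5.1885°.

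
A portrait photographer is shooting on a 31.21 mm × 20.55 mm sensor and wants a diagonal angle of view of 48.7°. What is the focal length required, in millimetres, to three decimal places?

Sensor diagonal = √(31.21² + 20.55²) = √1396.3666 ≈ 37.3680 mm.
From α = 2·arctan(d/2f) we get f = d / (2·tan(α/2)).
With d = 37.3680 mm and α/2 = 24.35°, tan(α/2) ≈ 0.45257, so f ≈ 37.3680 / 0.90514 ≈ 41.2844 mm.

41.284 mm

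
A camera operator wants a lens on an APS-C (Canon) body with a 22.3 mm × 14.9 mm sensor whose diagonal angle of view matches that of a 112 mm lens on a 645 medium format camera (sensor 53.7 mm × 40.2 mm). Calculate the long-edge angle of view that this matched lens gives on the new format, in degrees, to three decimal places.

Sensor diagonal = √(53.7² + 40.2²) = √4499.7300 ≈ 67.0800 mm.
Sensor diagonal = √(22.3² + 14.9²) = √719.3000 ≈ 26.8198 mm.
Equal diagonal AOV ⇒ f₂ = f₁ · 26.8198/67.0800 = 112 × 0.39982 ≈ 44.7796 mm.
Long-edge AOV on the new format = 2·arctan(22.3 / (2 × 44.7796)) = 2·arctan(0.24900) ≈ 27.9643°.

27.964°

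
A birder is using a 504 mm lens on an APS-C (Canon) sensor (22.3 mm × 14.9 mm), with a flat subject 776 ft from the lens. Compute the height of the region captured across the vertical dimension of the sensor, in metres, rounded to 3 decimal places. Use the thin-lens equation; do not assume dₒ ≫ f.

6.978 m

dₒ: 776 ft × 304.8 mm/ft = 236524.79 mm.
Similar triangles through the lens centre give W/dₒ = h/dᵢ; with 1/f = 1/dₒ + 1/dᵢ this gives W = h·(dₒ − f)/f.
W = 14.9 mm × (236525 − 504) / 504 = 14.9 × 468.2952 ≈ 6977.599 mm = 6.9776 m.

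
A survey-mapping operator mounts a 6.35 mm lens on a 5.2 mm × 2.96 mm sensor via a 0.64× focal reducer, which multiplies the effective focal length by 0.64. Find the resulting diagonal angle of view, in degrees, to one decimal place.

Effective focal length f = 6.35 × 0.64 = 4.064 mm.
Sensor diagonal = √(5.2² + 2.96²) = √35.8016 ≈ 5.9834 mm.
α = 2·arctan(5.983 / (2 × 4.064)) = 2·arctan(0.73615) ≈ 72.7174°.

72.7°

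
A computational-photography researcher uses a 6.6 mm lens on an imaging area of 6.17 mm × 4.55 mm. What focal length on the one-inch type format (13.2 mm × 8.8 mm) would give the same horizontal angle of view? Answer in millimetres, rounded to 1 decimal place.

Equal angle of view means equal width/f ratio, so f₂ = f₁ · (width₂/width₁) = 6.6 × 13.2/6.17.
f₂ = 6.6 × 2.13938 ≈ 14.120 mm.

14.1 mm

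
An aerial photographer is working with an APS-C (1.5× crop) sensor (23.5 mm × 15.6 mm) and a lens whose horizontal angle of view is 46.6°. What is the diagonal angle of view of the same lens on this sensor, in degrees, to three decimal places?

From the horizontal AOV: f = 23.5 / (2·tan(23.3°)) = 23.5 / 0.86134 ≈ 27.2832 mm.
Sensor diagonal = √(23.5² + 15.6²) = √795.6100 ≈ 28.2066 mm.
Diagonal AOV = 2·arctan(28.2066 / (2 × 27.2832)) = 2·arctan(0.51692) ≈ 54.6709°.

54.671°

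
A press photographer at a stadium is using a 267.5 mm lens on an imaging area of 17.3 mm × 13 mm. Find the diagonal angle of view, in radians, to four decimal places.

Sensor diagonal = √(17.3² + 13²) = √468.2900 ≈ 21.6400 mm.
Angle of view α = 2·arctan(d/2f) with d = 21.6400 mm and f = 267.5 mm.
d/2f = 0.04045; arctan(0.04045) ≈ 0.0404 rad, so α ≈ 0.0809 rad.

0.0809 rad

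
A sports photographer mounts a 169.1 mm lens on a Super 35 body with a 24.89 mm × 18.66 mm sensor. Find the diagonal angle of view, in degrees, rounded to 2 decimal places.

Sensor diagonal = √(24.89² + 18.66²) = √967.7077 ≈ 31.1080 mm.
Angle of view α = 2·arctan(d/2f) with d = 31.1080 mm and f = 169.1 mm.
d/2f = 0.09198; arctan(0.09198) ≈ 5.2553°, so α ≈ 10.5107°.

10.51°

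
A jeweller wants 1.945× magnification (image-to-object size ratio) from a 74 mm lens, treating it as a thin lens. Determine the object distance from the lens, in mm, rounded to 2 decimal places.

112.05 mm

With m = dᵢ/dₒ and 1/f = 1/dₒ + 1/dᵢ, substituting dᵢ = m·dₒ gives 1/f = (1 + 1/m)/dₒ, hence dₒ = f·(1 + 1/m).
dₒ = 74 × (1 + 1/1.945) = 74 × 1.51414 ≈ 112.046 mm.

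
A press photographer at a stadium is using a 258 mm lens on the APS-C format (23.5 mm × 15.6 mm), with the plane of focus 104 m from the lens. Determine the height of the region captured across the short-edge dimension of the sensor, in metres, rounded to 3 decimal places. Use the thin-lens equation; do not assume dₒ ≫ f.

6.273 m

dₒ: 104 m = 104000 mm.
Similar triangles through the lens centre give W/dₒ = h/dᵢ; with 1/f = 1/dₒ + 1/dᵢ this gives W = h·(dₒ − f)/f.
W = 15.6 mm × (104000 − 258) / 258 = 15.6 × 402.1008 ≈ 6272.772 mm = 6.27277 m.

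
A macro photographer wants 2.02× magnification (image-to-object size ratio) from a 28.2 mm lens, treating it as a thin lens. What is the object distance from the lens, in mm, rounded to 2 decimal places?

With m = dᵢ/dₒ and 1/f = 1/dₒ + 1/dᵢ, substituting dᵢ = m·dₒ gives 1/f = (1 + 1/m)/dₒ, hence dₒ = f·(1 + 1/m).
dₒ = 28.2 × (1 + 1/2.02) = 28.2 × 1.49505 ≈ 42.160 mm.

42.16 mm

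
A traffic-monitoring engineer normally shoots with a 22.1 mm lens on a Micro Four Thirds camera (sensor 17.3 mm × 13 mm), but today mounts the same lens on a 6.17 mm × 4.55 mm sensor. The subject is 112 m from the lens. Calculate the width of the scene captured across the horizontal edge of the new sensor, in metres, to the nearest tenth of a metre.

The focal length stays 22.1 mm; the relevant sensor dimension is now w = 6.17 mm. Object distance dₒ = 112 m = 112000 mm.
Thin-lens field width W = w·(dₒ − f)/f = 6.17 × (112000 − 22.1)/22.1 ≈ 31262.608 mm = 31.2626 m.

31.3 m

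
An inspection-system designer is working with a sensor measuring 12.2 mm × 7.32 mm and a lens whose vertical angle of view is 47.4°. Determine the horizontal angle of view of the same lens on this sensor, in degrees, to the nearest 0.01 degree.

From the vertical AOV: f = 7.32 / (2·tan(23.7°)) = 7.32 / 0.87794 ≈ 8.3377 mm.
Horizontal AOV = 2·arctan(12.2 / (2 × 8.3377)) = 2·arctan(0.73162) ≈ 72.3796°.

72.38°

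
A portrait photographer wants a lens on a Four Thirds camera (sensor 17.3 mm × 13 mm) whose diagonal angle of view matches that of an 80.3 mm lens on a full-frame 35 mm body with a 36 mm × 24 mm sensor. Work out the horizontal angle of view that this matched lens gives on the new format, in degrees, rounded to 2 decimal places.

24.31°

Sensor diagonal = √(36² + 24²) = √1872.0000 ≈ 43.2666 mm.
Sensor diagonal = √(17.3² + 13²) = √468.2900 ≈ 21.6400 mm.
Equal diagonal AOV ⇒ f₂ = f₁ · 21.6400/43.2666 = 80.3 × 0.50015 ≈ 40.1624 mm.
Horizontal AOV on the new format = 2·arctan(17.3 / (2 × 40.1624)) = 2·arctan(0.21538) ≈ 24.3089°.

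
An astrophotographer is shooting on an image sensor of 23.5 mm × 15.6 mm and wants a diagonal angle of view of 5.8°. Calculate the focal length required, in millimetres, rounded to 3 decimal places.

278.403 mm

Sensor diagonal = √(23.5² + 15.6²) = √795.6100 ≈ 28.2066 mm.
From α = 2·arctan(d/2f) we get f = d / (2·tan(α/2)).
With d = 28.2066 mm and α/2 = 2.9°, tan(α/2) ≈ 0.05066, so f ≈ 28.2066 / 0.10132 ≈ 278.4028 mm.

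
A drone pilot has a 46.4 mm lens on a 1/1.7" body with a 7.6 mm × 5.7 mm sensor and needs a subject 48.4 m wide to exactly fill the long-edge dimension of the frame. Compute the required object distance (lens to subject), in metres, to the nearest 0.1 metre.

295.5 m

W: 48.4 m = 48400 mm.
Magnification m = w/W = dᵢ/dₒ; combined with 1/f = 1/dₒ + 1/dᵢ this gives dₒ = f·(1 + W/w).
dₒ = 46.4 mm × (1 + 48400/7.6) = 46.4 × 6369.4211 ≈ 295541.137 mm = 295.541 m.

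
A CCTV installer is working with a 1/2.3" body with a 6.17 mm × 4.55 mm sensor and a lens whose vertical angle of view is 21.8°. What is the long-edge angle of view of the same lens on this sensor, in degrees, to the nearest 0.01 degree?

From the vertical AOV: f = 4.55 / (2·tan(10.9°)) = 4.55 / 0.38514 ≈ 11.8139 mm.
Long-edge AOV = 2·arctan(6.17 / (2 × 11.8139)) = 2·arctan(0.26113) ≈ 29.2700°.

29.27°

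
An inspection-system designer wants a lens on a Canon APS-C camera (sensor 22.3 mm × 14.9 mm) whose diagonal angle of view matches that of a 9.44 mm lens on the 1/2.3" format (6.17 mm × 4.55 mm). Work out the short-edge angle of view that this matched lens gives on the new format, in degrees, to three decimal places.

Sensor diagonal = √(6.17² + 4.55²) = √58.7714 ≈ 7.6663 mm.
Sensor diagonal = √(22.3² + 14.9²) = √719.3000 ≈ 26.8198 mm.
Equal diagonal AOV ⇒ f₂ = f₁ · 26.8198/7.6663 = 9.44 × 3.49842 ≈ 33.0251 mm.
Short-edge AOV on the new format = 2·arctan(14.9 / (2 × 33.0251)) = 2·arctan(0.22559) ≈ 25.4247°.

25.425°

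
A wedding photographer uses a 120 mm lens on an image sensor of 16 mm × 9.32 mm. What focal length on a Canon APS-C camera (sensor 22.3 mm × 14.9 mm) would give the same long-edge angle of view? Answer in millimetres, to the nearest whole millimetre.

Equal angle of view means equal width/f ratio, so f₂ = f₁ · (width₂/width₁) = 120 × 22.3/16.
f₂ = 120 × 1.39375 ≈ 167.250 mm.

167 mm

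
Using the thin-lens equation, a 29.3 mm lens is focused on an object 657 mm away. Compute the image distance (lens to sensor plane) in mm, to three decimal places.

30.668 mm

1/dᵢ = 1/f − 1/dₒ = 1/29.3 − 1/657 = 0.0326076 mm⁻¹.
dᵢ = 1/0.0326076 ≈ 30.6677 mm.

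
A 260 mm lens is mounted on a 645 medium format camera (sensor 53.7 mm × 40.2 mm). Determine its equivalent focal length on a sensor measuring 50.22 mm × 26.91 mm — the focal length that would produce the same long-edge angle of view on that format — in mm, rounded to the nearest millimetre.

243 mm

Equal angle of view means equal width/f ratio, so f₂ = f₁ · (width₂/width₁) = 260 × 50.22/53.7.
f₂ = 260 × 0.93520 ≈ 243.151 mm.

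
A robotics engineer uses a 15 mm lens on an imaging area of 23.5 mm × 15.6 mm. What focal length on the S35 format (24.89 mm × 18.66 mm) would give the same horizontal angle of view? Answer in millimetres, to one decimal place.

15.9 mm

Equal angle of view means equal width/f ratio, so f₂ = f₁ · (width₂/width₁) = 15 × 24.89/23.5.
f₂ = 15 × 1.05915 ≈ 15.887 mm.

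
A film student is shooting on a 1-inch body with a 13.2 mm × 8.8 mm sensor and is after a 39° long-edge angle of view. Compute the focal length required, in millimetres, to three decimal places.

From α = 2·arctan(w/2f) we get f = w / (2·tan(α/2)).
With w = 13.2 mm and α/2 = 19.5°, tan(α/2) ≈ 0.35412, so f ≈ 13.2 / 0.70824 ≈ 18.6378 mm.

18.638 mm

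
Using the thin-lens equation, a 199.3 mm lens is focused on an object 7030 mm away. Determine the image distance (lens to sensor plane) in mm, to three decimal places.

1/dᵢ = 1/f − 1/dₒ = 1/199.3 − 1/7030 = 0.0048753 mm⁻¹.
dᵢ = 1/0.0048753 ≈ 205.1150 mm.

205.115 mm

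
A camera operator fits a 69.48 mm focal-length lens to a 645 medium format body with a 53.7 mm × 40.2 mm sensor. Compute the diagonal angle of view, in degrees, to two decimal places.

Sensor diagonal = √(53.7² + 40.2²) = √4499.7300 ≈ 67.0800 mm.
Angle of view α = 2·arctan(d/2f) with d = 67.0800 mm and f = 69.48 mm.
d/2f = 0.48273; arctan(0.48273) ≈ 25.7680°, so α ≈ 51.5359°.

51.54°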